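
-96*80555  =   -7733280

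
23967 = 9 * 2663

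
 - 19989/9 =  - 2221 = -  2221.00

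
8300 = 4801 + 3499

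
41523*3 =124569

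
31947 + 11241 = 43188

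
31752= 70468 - 38716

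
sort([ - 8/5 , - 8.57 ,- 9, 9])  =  [ - 9, - 8.57, - 8/5,9] 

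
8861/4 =2215+1/4 = 2215.25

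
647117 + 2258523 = 2905640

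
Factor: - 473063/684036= - 2^( - 2 )* 3^( - 2) * 367^1*1289^1*19001^(-1)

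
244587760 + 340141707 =584729467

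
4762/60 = 79 + 11/30 = 79.37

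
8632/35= 8632/35  =  246.63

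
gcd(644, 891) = 1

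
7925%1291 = 179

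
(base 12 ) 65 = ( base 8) 115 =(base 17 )49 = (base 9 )85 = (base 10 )77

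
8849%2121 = 365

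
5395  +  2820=8215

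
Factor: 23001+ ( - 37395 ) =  - 14394 = - 2^1*3^1*2399^1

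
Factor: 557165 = 5^1*7^1*15919^1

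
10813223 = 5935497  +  4877726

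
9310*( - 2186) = - 20351660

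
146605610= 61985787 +84619823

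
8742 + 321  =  9063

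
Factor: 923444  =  2^2*230861^1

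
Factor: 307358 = 2^1*227^1*677^1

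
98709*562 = 55474458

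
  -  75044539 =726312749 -801357288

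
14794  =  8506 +6288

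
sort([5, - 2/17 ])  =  [ - 2/17,5]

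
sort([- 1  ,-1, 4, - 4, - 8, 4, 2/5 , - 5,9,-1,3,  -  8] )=[  -  8, - 8,-5,- 4,-1,-1, - 1,2/5, 3,4, 4, 9 ]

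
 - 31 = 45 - 76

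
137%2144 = 137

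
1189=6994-5805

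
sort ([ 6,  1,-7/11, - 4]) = [  -  4 ,-7/11, 1,6 ]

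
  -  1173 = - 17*69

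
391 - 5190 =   -  4799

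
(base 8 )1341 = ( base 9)1008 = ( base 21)1e2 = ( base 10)737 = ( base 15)342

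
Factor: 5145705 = 3^2*5^1*41^1*2789^1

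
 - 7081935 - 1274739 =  -8356674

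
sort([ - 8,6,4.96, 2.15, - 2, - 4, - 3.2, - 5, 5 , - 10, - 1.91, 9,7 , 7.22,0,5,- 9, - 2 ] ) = [ - 10,-9,-8 ,-5,- 4, - 3.2, -2,-2, - 1.91, 0, 2.15,4.96,5,5, 6,7, 7.22,9 ]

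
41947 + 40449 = 82396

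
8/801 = 8/801  =  0.01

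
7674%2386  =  516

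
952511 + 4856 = 957367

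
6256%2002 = 250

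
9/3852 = 1/428=0.00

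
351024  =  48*7313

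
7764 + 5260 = 13024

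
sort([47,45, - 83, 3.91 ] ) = [-83,3.91, 45  ,  47 ] 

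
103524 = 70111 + 33413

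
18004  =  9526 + 8478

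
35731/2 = 35731/2 = 17865.50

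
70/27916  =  5/1994 =0.00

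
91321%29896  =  1633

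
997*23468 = 23397596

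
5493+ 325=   5818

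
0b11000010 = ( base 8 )302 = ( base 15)ce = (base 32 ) 62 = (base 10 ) 194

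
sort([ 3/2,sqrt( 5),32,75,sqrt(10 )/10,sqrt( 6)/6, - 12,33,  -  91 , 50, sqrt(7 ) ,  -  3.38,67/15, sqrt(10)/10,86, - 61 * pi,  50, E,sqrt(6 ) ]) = [-61*pi,- 91, - 12,- 3.38,sqrt( 10 ) /10, sqrt(10) /10,sqrt(6) /6,  3/2,sqrt( 5 ), sqrt(6 ),  sqrt(7 ),E, 67/15,32,33,50 , 50,75 , 86 ]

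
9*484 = 4356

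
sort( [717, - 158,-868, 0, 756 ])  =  [ - 868 ,-158,0,717,756]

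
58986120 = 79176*745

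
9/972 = 1/108 = 0.01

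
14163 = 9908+4255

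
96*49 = 4704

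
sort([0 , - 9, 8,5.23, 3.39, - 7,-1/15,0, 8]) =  [ - 9,  -  7, - 1/15, 0, 0, 3.39, 5.23, 8, 8 ] 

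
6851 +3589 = 10440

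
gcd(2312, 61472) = 136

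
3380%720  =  500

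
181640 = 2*90820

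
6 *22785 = 136710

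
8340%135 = 105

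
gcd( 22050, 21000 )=1050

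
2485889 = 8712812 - 6226923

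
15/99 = 5/33 = 0.15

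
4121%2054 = 13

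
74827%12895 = 10352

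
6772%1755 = 1507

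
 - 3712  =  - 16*232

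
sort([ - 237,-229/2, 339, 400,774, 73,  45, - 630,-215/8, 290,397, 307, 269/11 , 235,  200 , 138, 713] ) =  [ - 630,-237, - 229/2,-215/8,269/11,45,  73, 138,200, 235,290, 307, 339, 397,400, 713,774] 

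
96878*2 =193756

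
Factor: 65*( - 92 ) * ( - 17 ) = 2^2 * 5^1*13^1*17^1*23^1 = 101660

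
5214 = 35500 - 30286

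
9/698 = 9/698 =0.01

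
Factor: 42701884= 2^2*281^1*37991^1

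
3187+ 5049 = 8236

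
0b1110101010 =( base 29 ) 13A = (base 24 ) 1f2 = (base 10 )938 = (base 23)1HI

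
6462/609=10+124/203 = 10.61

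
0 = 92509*0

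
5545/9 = 5545/9 = 616.11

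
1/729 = 1/729 = 0.00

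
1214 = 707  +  507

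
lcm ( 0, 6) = 0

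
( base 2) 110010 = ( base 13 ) 3B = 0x32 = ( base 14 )38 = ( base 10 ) 50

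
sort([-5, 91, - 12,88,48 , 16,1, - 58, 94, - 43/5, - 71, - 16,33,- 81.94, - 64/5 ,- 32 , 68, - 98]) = [ - 98 , - 81.94  , - 71, - 58,-32, - 16, - 64/5, -12, - 43/5 , - 5,  1, 16 , 33, 48, 68, 88,  91 , 94] 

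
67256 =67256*1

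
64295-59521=4774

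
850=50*17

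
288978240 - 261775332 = 27202908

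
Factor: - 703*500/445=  - 2^2* 5^2*19^1 * 37^1 * 89^ ( - 1 ) = - 70300/89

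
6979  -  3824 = 3155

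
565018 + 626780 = 1191798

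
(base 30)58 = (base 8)236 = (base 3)12212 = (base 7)314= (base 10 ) 158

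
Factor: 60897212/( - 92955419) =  - 2^2*53^1*287251^1*92955419^(-1)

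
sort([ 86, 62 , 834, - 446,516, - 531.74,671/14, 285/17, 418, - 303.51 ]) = [-531.74,  -  446,-303.51, 285/17,671/14, 62,86,418,  516, 834] 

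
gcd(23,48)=1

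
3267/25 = 130 + 17/25=130.68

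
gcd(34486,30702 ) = 86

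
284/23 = 12+8/23 = 12.35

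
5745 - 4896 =849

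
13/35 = 13/35= 0.37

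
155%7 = 1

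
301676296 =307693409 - 6017113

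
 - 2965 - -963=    - 2002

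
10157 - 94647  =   - 84490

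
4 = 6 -2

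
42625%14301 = 14023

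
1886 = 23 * 82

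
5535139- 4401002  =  1134137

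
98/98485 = 98/98485 = 0.00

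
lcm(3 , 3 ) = 3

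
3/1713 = 1/571 = 0.00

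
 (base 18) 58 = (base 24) 42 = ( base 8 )142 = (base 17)5D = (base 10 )98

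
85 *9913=842605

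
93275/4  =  23318 + 3/4   =  23318.75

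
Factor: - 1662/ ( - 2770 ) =3^1*5^( - 1) = 3/5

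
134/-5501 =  - 1+5367/5501 = - 0.02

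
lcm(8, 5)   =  40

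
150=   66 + 84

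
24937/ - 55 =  - 2267/5 = -  453.40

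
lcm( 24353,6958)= 48706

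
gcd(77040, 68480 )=8560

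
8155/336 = 24 + 13/48=24.27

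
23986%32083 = 23986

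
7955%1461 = 650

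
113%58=55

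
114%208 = 114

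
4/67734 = 2/33867 = 0.00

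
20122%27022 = 20122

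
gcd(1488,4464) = 1488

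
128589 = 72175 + 56414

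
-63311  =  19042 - 82353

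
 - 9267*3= - 27801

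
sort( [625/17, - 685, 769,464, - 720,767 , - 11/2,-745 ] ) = [ - 745, - 720, - 685,  -  11/2,625/17,464,767, 769]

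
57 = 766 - 709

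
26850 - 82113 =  - 55263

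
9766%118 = 90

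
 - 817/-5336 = 817/5336  =  0.15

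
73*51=3723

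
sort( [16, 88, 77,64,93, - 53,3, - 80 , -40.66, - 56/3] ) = [  -  80,-53, - 40.66, - 56/3,3, 16, 64,77, 88, 93] 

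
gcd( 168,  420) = 84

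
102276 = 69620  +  32656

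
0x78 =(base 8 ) 170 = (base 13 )93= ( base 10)120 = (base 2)1111000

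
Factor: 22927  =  101^1*227^1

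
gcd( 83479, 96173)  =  11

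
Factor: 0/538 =0 = 0^1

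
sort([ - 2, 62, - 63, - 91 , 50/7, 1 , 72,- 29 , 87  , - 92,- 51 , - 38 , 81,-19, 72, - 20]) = [- 92, - 91, - 63, - 51, - 38 , -29 ,-20  ,- 19,-2,1, 50/7,62,72, 72  ,  81, 87]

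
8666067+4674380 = 13340447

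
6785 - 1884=4901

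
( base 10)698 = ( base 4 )22322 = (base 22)19g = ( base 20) 1ei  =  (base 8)1272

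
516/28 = 18+3/7 =18.43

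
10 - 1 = 9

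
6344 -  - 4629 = 10973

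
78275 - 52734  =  25541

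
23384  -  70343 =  - 46959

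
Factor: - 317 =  - 317^1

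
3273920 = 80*40924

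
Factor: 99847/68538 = 2^( - 1 )*3^( - 1 )*11^1*29^1*313^1*11423^( - 1)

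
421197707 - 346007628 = 75190079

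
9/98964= 1/10996 = 0.00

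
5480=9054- 3574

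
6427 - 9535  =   - 3108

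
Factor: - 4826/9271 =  - 2^1*19^1 * 73^( -1) = -  38/73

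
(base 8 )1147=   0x267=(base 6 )2503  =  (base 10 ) 615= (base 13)384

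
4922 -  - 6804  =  11726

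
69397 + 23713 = 93110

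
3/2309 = 3/2309 = 0.00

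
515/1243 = 515/1243 = 0.41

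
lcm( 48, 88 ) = 528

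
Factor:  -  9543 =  - 3^1*3181^1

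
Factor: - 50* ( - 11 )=550 = 2^1*5^2*11^1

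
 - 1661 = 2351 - 4012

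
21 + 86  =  107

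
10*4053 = 40530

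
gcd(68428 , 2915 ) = 1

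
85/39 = 2+7/39 = 2.18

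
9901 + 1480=11381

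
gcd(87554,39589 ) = 1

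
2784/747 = 928/249 = 3.73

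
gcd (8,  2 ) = 2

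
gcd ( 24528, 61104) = 48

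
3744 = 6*624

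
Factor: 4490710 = 2^1 * 5^1* 7^1*64153^1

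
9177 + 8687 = 17864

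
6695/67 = 6695/67 = 99.93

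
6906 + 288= 7194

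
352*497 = 174944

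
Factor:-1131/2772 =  - 377/924=-2^(  -  2)*3^(-1 )*7^( - 1 )*11^( - 1)*13^1*29^1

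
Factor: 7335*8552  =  2^3 * 3^2*5^1* 163^1*1069^1=62728920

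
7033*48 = 337584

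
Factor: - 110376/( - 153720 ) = 219/305  =  3^1*5^( - 1 )*61^( - 1)*73^1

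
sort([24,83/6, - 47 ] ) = [ - 47, 83/6,  24] 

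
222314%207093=15221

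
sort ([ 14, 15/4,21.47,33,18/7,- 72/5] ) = [  -  72/5,  18/7, 15/4,14,21.47,33] 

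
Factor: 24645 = 3^1*5^1*31^1*53^1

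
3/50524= 3/50524 =0.00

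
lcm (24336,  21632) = 194688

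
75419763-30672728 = 44747035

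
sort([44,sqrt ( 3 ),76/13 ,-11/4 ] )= [ -11/4, sqrt (3), 76/13, 44 ]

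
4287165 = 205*20913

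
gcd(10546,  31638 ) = 10546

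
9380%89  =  35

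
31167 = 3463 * 9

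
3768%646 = 538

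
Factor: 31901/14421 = 3^ ( - 1)*11^( - 1)*73^1  =  73/33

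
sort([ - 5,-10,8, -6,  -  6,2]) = [ - 10,-6, - 6, - 5,2,8 ] 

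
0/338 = 0 = 0.00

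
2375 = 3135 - 760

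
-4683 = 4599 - 9282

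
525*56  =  29400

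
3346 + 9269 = 12615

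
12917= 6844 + 6073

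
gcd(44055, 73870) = 445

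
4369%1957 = 455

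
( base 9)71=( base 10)64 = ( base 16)40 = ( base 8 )100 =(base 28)28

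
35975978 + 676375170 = 712351148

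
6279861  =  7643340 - 1363479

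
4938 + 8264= 13202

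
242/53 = 4 + 30/53= 4.57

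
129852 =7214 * 18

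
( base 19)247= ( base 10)805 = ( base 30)QP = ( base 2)1100100101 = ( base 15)38a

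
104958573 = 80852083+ 24106490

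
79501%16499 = 13505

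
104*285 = 29640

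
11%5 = 1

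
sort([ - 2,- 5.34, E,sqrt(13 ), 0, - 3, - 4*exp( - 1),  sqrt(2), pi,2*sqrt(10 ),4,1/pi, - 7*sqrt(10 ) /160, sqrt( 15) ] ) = [ - 5.34, -3,-2,  -  4*exp( - 1), - 7 * sqrt( 10 ) /160,  0, 1/pi, sqrt( 2), E, pi,sqrt( 13 ), sqrt( 15), 4,2*sqrt(10 )]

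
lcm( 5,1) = 5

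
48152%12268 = 11348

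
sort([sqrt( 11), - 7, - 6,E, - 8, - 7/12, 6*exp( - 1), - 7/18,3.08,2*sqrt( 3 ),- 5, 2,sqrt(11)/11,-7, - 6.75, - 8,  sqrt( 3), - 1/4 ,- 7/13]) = [  -  8,- 8 , - 7, - 7,-6.75,-6,-5,-7/12,-7/13,-7/18, - 1/4  ,  sqrt( 11)/11,sqrt(3), 2 , 6*exp ( - 1), E, 3.08,  sqrt( 11), 2*sqrt( 3)] 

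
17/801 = 17/801= 0.02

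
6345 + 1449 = 7794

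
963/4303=963/4303   =  0.22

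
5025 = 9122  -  4097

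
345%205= 140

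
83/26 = 3 + 5/26 = 3.19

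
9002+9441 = 18443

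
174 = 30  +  144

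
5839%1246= 855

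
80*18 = 1440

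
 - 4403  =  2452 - 6855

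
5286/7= 5286/7 = 755.14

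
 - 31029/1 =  - 31029  =  - 31029.00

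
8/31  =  8/31 = 0.26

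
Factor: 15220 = 2^2*5^1* 761^1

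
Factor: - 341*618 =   -  2^1*3^1*11^1*31^1*103^1=- 210738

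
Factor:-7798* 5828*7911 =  - 2^3 * 3^3 * 7^1*31^1*47^1 * 293^1*557^1= -359529191784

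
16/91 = 16/91 =0.18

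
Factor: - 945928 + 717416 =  - 2^5*37^1*193^1  =  -228512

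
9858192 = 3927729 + 5930463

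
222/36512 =111/18256 = 0.01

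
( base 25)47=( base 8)153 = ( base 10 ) 107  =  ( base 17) 65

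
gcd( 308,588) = 28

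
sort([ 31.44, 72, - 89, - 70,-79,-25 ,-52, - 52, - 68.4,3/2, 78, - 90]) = [  -  90, - 89, - 79, - 70,- 68.4, - 52,-52,-25, 3/2,31.44,72,78]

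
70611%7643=1824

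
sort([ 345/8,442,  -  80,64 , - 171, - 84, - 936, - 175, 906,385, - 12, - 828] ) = [ - 936, - 828, - 175, - 171, - 84, - 80,- 12,345/8,64,385, 442,906 ] 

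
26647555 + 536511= 27184066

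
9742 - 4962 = 4780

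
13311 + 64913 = 78224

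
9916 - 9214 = 702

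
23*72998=1678954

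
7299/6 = 2433/2= 1216.50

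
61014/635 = 96 + 54/635 = 96.09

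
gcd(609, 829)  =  1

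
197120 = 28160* 7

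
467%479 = 467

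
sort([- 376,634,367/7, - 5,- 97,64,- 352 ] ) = [ - 376, -352,-97, - 5,367/7,64,634]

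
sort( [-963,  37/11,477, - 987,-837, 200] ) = [ - 987,  -  963, - 837, 37/11,200,  477] 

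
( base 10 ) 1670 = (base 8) 3206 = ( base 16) 686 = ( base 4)122012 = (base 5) 23140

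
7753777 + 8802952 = 16556729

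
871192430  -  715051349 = 156141081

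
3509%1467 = 575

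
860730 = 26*33105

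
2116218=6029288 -3913070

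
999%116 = 71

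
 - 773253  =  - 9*85917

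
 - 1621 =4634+-6255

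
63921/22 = 2905  +  1/2 = 2905.50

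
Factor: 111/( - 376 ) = -2^(-3)*3^1*37^1 *47^( - 1)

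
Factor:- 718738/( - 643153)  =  2^1*7^( - 1)*59^1* 139^( - 1) * 661^( - 1 )*6091^1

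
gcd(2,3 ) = 1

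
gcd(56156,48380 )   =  4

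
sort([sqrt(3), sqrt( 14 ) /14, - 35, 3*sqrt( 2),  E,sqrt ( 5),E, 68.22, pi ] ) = [- 35, sqrt( 14 )/14, sqrt(3), sqrt(5),E, E, pi, 3*sqrt( 2), 68.22 ] 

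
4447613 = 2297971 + 2149642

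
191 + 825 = 1016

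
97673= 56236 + 41437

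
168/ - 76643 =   -  24/10949 = - 0.00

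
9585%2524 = 2013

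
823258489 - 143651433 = 679607056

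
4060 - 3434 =626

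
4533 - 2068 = 2465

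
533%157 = 62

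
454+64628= 65082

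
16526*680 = 11237680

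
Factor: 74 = 2^1*37^1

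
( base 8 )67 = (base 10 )55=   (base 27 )21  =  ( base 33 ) 1m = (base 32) 1N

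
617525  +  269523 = 887048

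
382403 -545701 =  - 163298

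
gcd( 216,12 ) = 12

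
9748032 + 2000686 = 11748718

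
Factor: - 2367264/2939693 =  - 2^5*3^1*24659^1 * 2939693^( - 1)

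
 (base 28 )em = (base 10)414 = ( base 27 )F9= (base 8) 636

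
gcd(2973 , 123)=3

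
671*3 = 2013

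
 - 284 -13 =  -  297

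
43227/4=43227/4=10806.75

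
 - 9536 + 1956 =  - 7580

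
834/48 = 17 + 3/8 = 17.38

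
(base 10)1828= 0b11100100100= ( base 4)130210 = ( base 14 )948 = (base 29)251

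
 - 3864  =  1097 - 4961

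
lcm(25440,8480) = 25440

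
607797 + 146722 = 754519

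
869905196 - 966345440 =  -  96440244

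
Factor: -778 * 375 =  - 291750 = - 2^1*3^1  *  5^3*389^1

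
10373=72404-62031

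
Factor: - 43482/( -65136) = 2^( - 3)*23^( - 1)*59^( - 1 ) * 7247^1 = 7247/10856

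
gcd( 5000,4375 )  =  625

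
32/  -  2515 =-1 + 2483/2515  =  - 0.01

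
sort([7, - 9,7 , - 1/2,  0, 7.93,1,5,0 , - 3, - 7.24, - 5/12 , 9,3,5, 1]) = [ - 9, - 7.24, - 3,  -  1/2, - 5/12, 0, 0,1,1,3, 5,  5, 7,7,7.93, 9] 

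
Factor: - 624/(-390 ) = 2^3*5^(-1)= 8/5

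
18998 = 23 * 826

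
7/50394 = 7/50394 = 0.00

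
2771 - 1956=815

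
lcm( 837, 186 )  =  1674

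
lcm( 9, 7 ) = 63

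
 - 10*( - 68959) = 689590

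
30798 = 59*522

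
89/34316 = 89/34316 = 0.00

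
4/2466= 2/1233 = 0.00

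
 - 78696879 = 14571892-93268771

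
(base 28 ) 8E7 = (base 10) 6671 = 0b1101000001111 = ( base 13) 3062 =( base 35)5fl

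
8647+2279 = 10926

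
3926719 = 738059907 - 734133188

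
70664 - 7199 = 63465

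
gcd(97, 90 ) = 1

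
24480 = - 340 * (-72)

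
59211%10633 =6046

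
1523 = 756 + 767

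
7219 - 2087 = 5132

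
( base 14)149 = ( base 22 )BJ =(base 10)261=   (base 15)126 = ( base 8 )405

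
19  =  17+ 2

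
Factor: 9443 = 7^1 * 19^1 * 71^1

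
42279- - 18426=60705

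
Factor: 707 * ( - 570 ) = - 2^1*3^1*5^1*7^1*19^1*101^1 = - 402990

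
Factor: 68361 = 3^1*22787^1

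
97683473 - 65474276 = 32209197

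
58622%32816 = 25806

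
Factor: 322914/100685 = 2^1 * 3^1*5^( - 1 )*13^ ( - 1 )*1549^( - 1) *53819^1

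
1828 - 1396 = 432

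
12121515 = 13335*909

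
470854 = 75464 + 395390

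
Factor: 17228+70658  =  87886 = 2^1*43943^1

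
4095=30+4065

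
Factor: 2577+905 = 2^1 * 1741^1 = 3482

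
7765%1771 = 681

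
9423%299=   154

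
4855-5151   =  - 296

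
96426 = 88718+7708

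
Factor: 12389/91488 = 2^(  -  5) * 3^( - 1)*13^1 = 13/96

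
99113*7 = 693791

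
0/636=0 = 0.00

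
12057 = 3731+8326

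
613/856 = 613/856 = 0.72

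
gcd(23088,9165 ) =39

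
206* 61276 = 12622856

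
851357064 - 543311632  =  308045432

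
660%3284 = 660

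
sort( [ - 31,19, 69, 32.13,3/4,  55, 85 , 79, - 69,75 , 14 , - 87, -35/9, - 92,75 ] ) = [ - 92, - 87, - 69, -31, - 35/9, 3/4, 14, 19, 32.13 , 55,69,75,75,79, 85] 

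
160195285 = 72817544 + 87377741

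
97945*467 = 45740315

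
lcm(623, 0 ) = 0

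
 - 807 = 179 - 986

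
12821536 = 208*61642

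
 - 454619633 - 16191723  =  -470811356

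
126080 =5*25216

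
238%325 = 238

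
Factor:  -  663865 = - 5^1*31^1*4283^1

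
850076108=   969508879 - 119432771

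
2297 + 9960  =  12257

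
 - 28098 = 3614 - 31712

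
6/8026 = 3/4013 = 0.00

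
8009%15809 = 8009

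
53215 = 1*53215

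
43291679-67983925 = -24692246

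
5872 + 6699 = 12571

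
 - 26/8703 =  - 26/8703 = - 0.00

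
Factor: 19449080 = 2^3* 5^1 * 7^2 * 9923^1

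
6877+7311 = 14188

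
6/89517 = 2/29839 = 0.00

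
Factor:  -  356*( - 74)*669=17624136 = 2^3* 3^1 * 37^1 * 89^1*223^1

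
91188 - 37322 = 53866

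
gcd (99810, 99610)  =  10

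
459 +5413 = 5872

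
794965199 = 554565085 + 240400114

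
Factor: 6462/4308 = 2^( - 1 )*3^1= 3/2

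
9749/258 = 9749/258 = 37.79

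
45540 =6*7590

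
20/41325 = 4/8265  =  0.00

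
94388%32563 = 29262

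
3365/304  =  11+21/304  =  11.07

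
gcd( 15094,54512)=2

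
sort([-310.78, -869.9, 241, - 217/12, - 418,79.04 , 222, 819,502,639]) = [ - 869.9, - 418, - 310.78, - 217/12,79.04, 222,  241,502,  639,819]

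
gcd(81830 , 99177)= 1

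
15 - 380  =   - 365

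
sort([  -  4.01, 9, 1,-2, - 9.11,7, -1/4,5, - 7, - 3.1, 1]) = [- 9.11, - 7  , - 4.01, -3.1,-2,-1/4,  1, 1, 5, 7,  9]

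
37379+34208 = 71587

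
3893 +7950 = 11843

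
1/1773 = 1/1773=0.00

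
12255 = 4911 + 7344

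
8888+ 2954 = 11842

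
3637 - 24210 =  - 20573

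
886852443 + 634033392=1520885835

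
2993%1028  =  937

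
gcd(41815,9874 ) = 1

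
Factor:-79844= - 2^2*19961^1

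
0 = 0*48451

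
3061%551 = 306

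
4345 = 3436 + 909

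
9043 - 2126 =6917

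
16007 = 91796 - 75789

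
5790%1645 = 855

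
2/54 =1/27  =  0.04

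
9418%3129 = 31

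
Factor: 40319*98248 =2^3 * 23^1*1753^1*12281^1= 3961261112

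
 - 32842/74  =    -  16421/37 = - 443.81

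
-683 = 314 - 997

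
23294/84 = 277  +  13/42 = 277.31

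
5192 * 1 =5192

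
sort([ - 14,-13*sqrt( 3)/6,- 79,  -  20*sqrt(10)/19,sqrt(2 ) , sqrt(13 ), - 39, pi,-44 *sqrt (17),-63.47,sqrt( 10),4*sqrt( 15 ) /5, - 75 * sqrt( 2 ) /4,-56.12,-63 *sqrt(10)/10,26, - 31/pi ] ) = [ - 44  *  sqrt ( 17 ), - 79, - 63.47,-56.12, - 39, - 75*sqrt(2) /4,-63*sqrt( 10)/10, - 14, - 31/pi, - 13*sqrt( 3)/6,-20*sqrt( 10)/19, sqrt( 2 ), 4 * sqrt( 15 )/5,pi,sqrt( 10) , sqrt( 13), 26] 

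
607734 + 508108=1115842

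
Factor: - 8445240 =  - 2^3*3^2*5^1*23459^1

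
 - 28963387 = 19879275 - 48842662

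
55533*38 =2110254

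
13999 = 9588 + 4411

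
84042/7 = 12006 = 12006.00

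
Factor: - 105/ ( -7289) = 3^1*5^1*7^1*37^( - 1)*197^(-1)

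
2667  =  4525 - 1858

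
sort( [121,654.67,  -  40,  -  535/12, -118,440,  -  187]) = [ - 187, -118, - 535/12, - 40,121, 440,654.67]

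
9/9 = 1 = 1.00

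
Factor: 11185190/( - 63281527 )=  - 2^1 * 5^1 * 1118519^1*63281527^ ( - 1 ) 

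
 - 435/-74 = 5 + 65/74 = 5.88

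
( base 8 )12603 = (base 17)120g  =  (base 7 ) 22025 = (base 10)5507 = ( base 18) ghh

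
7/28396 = 7/28396 = 0.00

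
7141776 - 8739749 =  - 1597973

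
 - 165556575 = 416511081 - 582067656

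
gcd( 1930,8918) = 2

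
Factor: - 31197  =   - 3^1*10399^1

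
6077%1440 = 317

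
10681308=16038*666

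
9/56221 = 9/56221 =0.00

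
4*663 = 2652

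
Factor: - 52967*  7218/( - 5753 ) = 2^1 * 3^2 * 11^( - 1 )*401^1 * 523^( - 1 )*52967^1 = 382315806/5753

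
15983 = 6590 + 9393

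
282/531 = 94/177  =  0.53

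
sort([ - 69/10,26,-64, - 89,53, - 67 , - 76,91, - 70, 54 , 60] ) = [  -  89, -76, -70, - 67, - 64,-69/10, 26,53,54 , 60,  91]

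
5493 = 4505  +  988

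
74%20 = 14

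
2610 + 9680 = 12290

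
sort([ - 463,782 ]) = [ - 463, 782 ] 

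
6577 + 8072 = 14649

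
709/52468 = 709/52468= 0.01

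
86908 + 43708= 130616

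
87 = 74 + 13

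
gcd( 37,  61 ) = 1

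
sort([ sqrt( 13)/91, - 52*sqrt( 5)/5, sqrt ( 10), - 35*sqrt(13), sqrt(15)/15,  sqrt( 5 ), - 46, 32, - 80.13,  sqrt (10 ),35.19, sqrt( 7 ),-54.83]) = [ - 35 *sqrt(13), - 80.13, - 54.83, - 46, - 52 * sqrt( 5)/5 , sqrt ( 13 ) /91,sqrt ( 15 ) /15,sqrt (5 ),sqrt(7),sqrt(10),  sqrt ( 10 ), 32, 35.19]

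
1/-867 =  -1/867 = - 0.00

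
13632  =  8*1704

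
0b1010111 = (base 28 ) 33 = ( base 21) 43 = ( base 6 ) 223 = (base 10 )87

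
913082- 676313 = 236769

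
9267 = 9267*1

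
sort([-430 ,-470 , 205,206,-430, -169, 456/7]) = [-470,-430, - 430 , - 169, 456/7 , 205  ,  206] 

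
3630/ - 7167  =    -  1 + 1179/2389 = - 0.51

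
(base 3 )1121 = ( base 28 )1F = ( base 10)43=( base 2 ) 101011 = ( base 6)111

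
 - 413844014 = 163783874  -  577627888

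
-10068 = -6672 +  - 3396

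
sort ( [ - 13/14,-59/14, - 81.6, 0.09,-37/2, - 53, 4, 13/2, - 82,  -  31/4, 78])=[ - 82, - 81.6, - 53, - 37/2, - 31/4, - 59/14, - 13/14,0.09,4,13/2, 78] 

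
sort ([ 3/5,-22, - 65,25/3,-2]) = [ - 65, - 22,  -  2,3/5, 25/3 ] 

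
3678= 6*613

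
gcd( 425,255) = 85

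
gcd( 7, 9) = 1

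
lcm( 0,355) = 0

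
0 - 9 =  - 9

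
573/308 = 573/308 = 1.86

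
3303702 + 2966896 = 6270598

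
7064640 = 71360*99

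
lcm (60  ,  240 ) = 240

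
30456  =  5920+24536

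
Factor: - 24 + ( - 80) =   -  2^3*13^1= - 104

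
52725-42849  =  9876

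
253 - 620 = - 367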